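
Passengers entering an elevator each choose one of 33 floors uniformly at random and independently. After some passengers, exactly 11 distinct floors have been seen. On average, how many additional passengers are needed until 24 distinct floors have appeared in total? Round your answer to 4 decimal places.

From k distinct to k+1 distinct takes on average 33/(33-k) passengers.
Sum over k = 11,...,23: E = 33/22 + 33/21 + 33/20 + ... + 33/11 + 33/10 = 28.44088.

28.4409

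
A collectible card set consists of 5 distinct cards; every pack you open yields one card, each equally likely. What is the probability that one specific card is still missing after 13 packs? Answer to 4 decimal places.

0.0550

On each pack the fixed card fails to appear with probability 4/5.
P(still missing after 13) = (4/5)^13 = 0.05498.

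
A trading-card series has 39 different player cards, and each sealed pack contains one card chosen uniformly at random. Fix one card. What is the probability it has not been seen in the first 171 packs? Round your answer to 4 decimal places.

On each pack the fixed card fails to appear with probability 38/39.
P(still missing after 171) = (38/39)^171 = 0.01177.

0.0118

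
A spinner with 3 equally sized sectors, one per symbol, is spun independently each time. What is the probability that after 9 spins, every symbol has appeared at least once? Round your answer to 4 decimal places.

Let A_i be the event that symbol i is missing after 9 spins. By inclusion–exclusion on the A_i,
P(all seen) = Σ_{j=0}^{3} (-1)^j C(3,j)((3-j)/3)^9
= 1.00000 - 0.07804 + 0.00015 - 0.00000
= 0.92212.

0.9221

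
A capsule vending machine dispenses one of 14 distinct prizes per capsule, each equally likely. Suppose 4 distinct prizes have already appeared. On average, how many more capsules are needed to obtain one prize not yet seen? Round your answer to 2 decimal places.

The number of capsules until the next new prize is geometric with success probability 10/14, so its mean is 14/10.
E = 14/10 = 1.400.

1.40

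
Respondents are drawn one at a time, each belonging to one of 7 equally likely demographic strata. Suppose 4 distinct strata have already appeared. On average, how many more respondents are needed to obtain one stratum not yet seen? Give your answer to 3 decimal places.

2.333

Each respondent yields a new stratum with probability (7-4)/7 = 3/7, so the wait is geometric with mean 7/3.
E = 7/3 = 2.3333.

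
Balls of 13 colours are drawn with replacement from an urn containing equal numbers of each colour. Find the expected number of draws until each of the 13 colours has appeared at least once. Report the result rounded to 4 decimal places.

41.3417

Split into phases: going from k distinct to k+1 distinct takes on average 13/(13-k) draws.
E[T] = 13/13 + 13/12 + 13/11 + ... + 13/2 + 13/1 = 13·H_{13}.
H_{13} = 3.18013, so E[T] = 41.34174.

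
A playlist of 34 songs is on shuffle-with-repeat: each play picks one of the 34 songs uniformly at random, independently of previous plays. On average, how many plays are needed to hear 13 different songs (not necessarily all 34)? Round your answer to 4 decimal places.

16.0769

Going from k to k+1 distinct takes a geometric number of plays with mean 34/(34-k).
Sum over k = 0,...,12: E = 34/34 + 34/33 + 34/32 + ... + 34/23 + 34/22 = 16.07694.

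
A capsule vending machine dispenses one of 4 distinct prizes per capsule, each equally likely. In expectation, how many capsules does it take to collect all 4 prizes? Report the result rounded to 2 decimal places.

8.33

After k distinct prizes have appeared, the next capsule gives a new one with probability (4-k)/4, so the expected wait for the (k+1)-th is 4/(4-k).
E[T] = 4/4 + 4/3 + 4/2 + 4/1 = 4·H_{4}.
H_{4} = 2.083, so E[T] = 8.333.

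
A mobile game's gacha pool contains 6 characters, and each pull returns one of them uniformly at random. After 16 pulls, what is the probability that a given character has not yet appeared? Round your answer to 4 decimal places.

On each pull the fixed character fails to appear with probability 5/6.
P(still missing after 16) = (5/6)^16 = 0.05409.

0.0541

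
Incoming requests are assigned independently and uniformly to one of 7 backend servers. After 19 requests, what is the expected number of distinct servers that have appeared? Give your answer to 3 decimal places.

6.626

For each server, P(seen in 19 requests) = 1 - (6/7)^19 = 0.9465.
By linearity of expectation, E[distinct seen] = 7·(1 - (6/7)^19) = 6.6258.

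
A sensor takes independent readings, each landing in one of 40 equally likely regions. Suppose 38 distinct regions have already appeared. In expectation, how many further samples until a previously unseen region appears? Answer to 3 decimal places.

20.000

Each sample yields a new region with probability (40-38)/40 = 2/40, so the wait is geometric with mean 40/2.
E = 40/2 = 20.0000.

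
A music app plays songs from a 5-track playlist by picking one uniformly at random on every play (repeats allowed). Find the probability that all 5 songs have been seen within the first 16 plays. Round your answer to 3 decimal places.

0.862

Let A_i be the event that song i is missing after 16 plays. By inclusion–exclusion on the A_i,
P(all seen) = Σ_{j=0}^{5} (-1)^j C(5,j)((5-j)/5)^16
= 1.0000 - 0.1407 + 0.0028 - 0.0000 + 0.0000 - 0.0000
= 0.8621.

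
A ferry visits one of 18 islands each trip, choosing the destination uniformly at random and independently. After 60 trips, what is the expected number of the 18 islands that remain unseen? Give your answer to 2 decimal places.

0.58

For each island, P(unseen after 60) = (17/18)^60 = 0.032.
By linearity of expectation, E[unseen] = 18·(17/18)^60 = 0.583.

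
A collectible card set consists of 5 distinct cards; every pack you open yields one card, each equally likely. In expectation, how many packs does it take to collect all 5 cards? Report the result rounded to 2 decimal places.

11.42

The wait to go from k to k+1 distinct cards is geometric with mean 5/(5-k).
E[T] = 5/5 + 5/4 + 5/3 + 5/2 + 5/1 = 5·H_{5}.
H_{5} = 2.283, so E[T] = 11.417.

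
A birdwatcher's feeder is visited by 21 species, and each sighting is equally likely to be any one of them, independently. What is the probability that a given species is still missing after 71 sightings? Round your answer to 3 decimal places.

0.031

Each sighting misses the fixed species with probability (21-1)/21 = 20/21, independently.
P(still missing after 71) = (20/21)^71 = 0.0313.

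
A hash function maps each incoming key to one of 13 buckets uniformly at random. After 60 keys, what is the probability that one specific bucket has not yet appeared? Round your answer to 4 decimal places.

0.0082

Each key misses the fixed bucket with probability (13-1)/13 = 12/13, independently.
P(still missing after 60) = (12/13)^60 = 0.00821.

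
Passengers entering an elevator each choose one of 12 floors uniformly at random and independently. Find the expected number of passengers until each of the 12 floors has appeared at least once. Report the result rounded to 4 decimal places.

37.2385

Split into phases: going from k distinct to k+1 distinct takes on average 12/(12-k) passengers.
E[T] = 12/12 + 12/11 + 12/10 + ... + 12/2 + 12/1 = 12·H_{12}.
H_{12} = 3.10321, so E[T] = 37.23853.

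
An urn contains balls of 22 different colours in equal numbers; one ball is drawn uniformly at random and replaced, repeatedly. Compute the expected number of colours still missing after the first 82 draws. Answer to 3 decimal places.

0.485

For each colour, P(unseen after 82) = (21/22)^82 = 0.0220.
By linearity of expectation, E[unseen] = 22·(21/22)^82 = 0.4850.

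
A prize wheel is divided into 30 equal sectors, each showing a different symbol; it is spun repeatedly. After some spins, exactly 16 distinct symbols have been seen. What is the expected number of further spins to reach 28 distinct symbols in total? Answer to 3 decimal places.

The wait to go from k to k+1 distinct symbols is geometric with mean 30/(30-k).
Sum over k = 16,...,27: E = 30/14 + 30/13 + 30/12 + ... + 30/4 + 30/3 = 52.5469.

52.547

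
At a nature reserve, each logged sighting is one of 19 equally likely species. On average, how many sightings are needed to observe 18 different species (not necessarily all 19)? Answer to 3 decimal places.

48.407

Going from k to k+1 distinct takes a geometric number of sightings with mean 19/(19-k).
Sum over k = 0,...,17: E = 19/19 + 19/18 + 19/17 + ... + 19/3 + 19/2 = 48.4071.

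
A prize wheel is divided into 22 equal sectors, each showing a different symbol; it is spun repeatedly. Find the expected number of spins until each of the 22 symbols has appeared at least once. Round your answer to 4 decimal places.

The wait to go from k to k+1 distinct symbols is geometric with mean 22/(22-k).
E[T] = 22/22 + 22/21 + 22/20 + ... + 22/2 + 22/1 = 22·H_{22}.
H_{22} = 3.69081, so E[T] = 81.19789.

81.1979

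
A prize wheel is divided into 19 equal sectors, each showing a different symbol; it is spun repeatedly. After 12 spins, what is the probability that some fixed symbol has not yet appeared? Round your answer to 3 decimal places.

0.523

Each spin misses the fixed symbol with probability (19-1)/19 = 18/19, independently.
P(still missing after 12) = (18/19)^12 = 0.5227.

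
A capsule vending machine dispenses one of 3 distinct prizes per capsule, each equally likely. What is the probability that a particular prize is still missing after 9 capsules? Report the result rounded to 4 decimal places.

Each capsule misses the fixed prize with probability (3-1)/3 = 2/3, independently.
P(still missing after 9) = (2/3)^9 = 0.02601.

0.0260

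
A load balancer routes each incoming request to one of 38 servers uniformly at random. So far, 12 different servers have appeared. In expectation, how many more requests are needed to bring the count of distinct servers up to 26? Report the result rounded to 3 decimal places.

With k distinct servers already seen, the next new one takes an expected 38/(38-k) requests.
Sum over k = 12,...,25: E = 38/26 + 38/25 + 38/24 + ... + 38/14 + 38/13 = 28.5459.

28.546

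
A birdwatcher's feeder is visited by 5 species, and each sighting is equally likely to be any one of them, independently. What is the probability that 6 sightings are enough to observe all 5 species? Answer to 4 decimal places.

By inclusion–exclusion over which species are missing,
P(all seen) = Σ_{j=0}^{5} (-1)^j C(5,j)((5-j)/5)^6
= 1.00000 - 1.31072 + 0.46656 - 0.04096 + 0.00032 - 0.00000
= 0.11520.

0.1152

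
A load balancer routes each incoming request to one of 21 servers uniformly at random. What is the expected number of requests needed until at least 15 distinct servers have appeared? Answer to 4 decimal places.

25.1025

With k distinct servers already seen, the next new one arrives after an expected 21/(21-k) requests.
Sum over k = 0,...,14: E = 21/21 + 21/20 + 21/19 + ... + 21/8 + 21/7 = 25.10253.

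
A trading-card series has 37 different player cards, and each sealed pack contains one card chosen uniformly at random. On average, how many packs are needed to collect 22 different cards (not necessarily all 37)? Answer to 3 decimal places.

32.684

With k distinct cards already seen, the next new one arrives after an expected 37/(37-k) packs.
Sum over k = 0,...,21: E = 37/37 + 37/36 + 37/35 + ... + 37/17 + 37/16 = 32.6842.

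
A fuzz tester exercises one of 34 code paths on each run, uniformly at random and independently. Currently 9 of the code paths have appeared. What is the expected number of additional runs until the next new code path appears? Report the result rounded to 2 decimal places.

1.36

The number of runs until the next new code path is geometric with success probability 25/34, so its mean is 34/25.
E = 34/25 = 1.360.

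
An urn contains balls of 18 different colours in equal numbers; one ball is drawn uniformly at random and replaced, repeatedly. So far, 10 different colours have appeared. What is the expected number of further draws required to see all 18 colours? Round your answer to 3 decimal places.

48.921

With k distinct colours already seen, the next new one takes an expected 18/(18-k) draws.
Sum over k = 10,...,17: E = 18/8 + 18/7 + 18/6 + ... + 18/2 + 18/1 = 48.9214.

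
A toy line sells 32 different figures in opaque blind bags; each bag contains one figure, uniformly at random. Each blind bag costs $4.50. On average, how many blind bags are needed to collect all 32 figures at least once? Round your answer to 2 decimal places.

The wait to go from k to k+1 distinct figures is geometric with mean 32/(32-k).
E[T] = 32/32 + 32/31 + 32/30 + ... + 32/2 + 32/1 = 32·H_{32}.
H_{32} = 4.058, so E[T] = 129.872.

129.87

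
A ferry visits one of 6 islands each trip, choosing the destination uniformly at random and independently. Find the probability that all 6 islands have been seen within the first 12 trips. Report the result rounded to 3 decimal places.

0.438

By inclusion–exclusion over which islands are missing,
P(all seen) = Σ_{j=0}^{6} (-1)^j C(6,j)((6-j)/6)^12
= 1.0000 - 0.6729 + 0.1156 - 0.0049 + 0.0000 - 0.0000 + 0.0000
= 0.4378.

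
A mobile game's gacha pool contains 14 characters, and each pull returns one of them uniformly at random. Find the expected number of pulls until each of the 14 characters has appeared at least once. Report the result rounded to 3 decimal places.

45.522

Split into phases: going from k distinct to k+1 distinct takes on average 14/(14-k) pulls.
E[T] = 14/14 + 14/13 + 14/12 + ... + 14/2 + 14/1 = 14·H_{14}.
H_{14} = 3.2516, so E[T] = 45.5219.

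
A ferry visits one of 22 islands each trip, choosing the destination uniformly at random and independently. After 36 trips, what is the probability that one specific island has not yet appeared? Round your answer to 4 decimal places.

0.1874

Each trip misses the fixed island with probability (22-1)/22 = 21/22, independently.
P(still missing after 36) = (21/22)^36 = 0.18736.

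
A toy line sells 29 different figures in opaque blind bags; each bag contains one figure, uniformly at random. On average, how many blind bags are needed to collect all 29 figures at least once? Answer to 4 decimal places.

114.8880

Split into phases: going from k distinct to k+1 distinct takes on average 29/(29-k) blind bags.
E[T] = 29/29 + 29/28 + 29/27 + ... + 29/2 + 29/1 = 29·H_{29}.
H_{29} = 3.96165, so E[T] = 114.88796.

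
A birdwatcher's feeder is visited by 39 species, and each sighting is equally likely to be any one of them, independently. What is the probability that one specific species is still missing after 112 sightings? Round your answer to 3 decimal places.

Each sighting misses the fixed species with probability (39-1)/39 = 38/39, independently.
P(still missing after 112) = (38/39)^112 = 0.0545.

0.055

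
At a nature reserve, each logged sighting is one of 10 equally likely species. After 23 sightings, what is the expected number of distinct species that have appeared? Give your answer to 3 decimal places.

9.114

For each species, P(seen in 23 sightings) = 1 - (9/10)^23 = 0.9114.
By linearity of expectation, E[distinct seen] = 10·(1 - (9/10)^23) = 9.1137.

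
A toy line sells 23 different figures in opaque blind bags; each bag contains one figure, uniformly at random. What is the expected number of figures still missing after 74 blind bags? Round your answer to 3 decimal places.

For each figure, P(unseen after 74) = (22/23)^74 = 0.0373.
By linearity of expectation, E[unseen] = 23·(22/23)^74 = 0.8573.

0.857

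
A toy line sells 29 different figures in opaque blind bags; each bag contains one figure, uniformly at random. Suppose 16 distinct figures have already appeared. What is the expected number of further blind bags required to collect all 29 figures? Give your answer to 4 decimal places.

92.2239

From k distinct to k+1 distinct takes on average 29/(29-k) blind bags.
Sum over k = 16,...,28: E = 29/13 + 29/12 + 29/11 + ... + 29/2 + 29/1 = 92.22388.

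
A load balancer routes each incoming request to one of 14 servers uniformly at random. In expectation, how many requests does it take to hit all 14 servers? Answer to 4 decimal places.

45.5219

Split into phases: going from k distinct to k+1 distinct takes on average 14/(14-k) requests.
E[T] = 14/14 + 14/13 + 14/12 + ... + 14/2 + 14/1 = 14·H_{14}.
H_{14} = 3.25156, so E[T] = 45.52187.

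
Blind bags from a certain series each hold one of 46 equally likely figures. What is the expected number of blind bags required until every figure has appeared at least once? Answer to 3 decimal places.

203.168

After k distinct figures have appeared, the next blind bag gives a new one with probability (46-k)/46, so the expected wait for the (k+1)-th is 46/(46-k).
E[T] = 46/46 + 46/45 + 46/44 + ... + 46/2 + 46/1 = 46·H_{46}.
H_{46} = 4.4167, so E[T] = 203.1676.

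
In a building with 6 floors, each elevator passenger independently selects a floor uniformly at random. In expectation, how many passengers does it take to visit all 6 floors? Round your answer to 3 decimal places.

14.700

After k distinct floors have appeared, the next passenger gives a new one with probability (6-k)/6, so the expected wait for the (k+1)-th is 6/(6-k).
E[T] = 6/6 + 6/5 + 6/4 + 6/3 + 6/2 + 6/1 = 6·H_{6}.
H_{6} = 2.4500, so E[T] = 14.7000.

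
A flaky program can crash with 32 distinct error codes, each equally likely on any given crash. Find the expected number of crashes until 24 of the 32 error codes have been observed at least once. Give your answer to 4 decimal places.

42.9004

Going from k to k+1 distinct takes a geometric number of crashes with mean 32/(32-k).
Sum over k = 0,...,23: E = 32/32 + 32/31 + 32/30 + ... + 32/10 + 32/9 = 42.90042.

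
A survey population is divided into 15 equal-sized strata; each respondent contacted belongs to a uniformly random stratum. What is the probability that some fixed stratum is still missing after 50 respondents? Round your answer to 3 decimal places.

0.032

Each respondent misses the fixed stratum with probability (15-1)/15 = 14/15, independently.
P(still missing after 50) = (14/15)^50 = 0.0318.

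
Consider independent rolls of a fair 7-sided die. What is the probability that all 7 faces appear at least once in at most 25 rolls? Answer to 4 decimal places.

By inclusion–exclusion over which faces are missing,
P(all seen) = Σ_{j=0}^{7} (-1)^j C(7,j)((7-j)/7)^25
= 1.00000 - 0.14840 + 0.00467 - 0.00003 + 0.00000 - 0.00000 + 0.00000 - 0.00000
= 0.85624.

0.8562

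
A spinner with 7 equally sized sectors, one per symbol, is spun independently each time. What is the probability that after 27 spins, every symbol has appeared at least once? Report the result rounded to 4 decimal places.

0.8933

By inclusion–exclusion over which symbols are missing,
P(all seen) = Σ_{j=0}^{7} (-1)^j C(7,j)((7-j)/7)^27
= 1.00000 - 0.10903 + 0.00238 - 0.00001 + 0.00000 - 0.00000 + 0.00000 - 0.00000
= 0.89334.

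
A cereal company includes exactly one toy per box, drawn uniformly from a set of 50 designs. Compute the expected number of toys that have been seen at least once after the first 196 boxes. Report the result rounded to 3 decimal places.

49.047

For each toy, P(seen in 196 boxes) = 1 - (49/50)^196 = 0.9809.
By linearity of expectation, E[distinct seen] = 50·(1 - (49/50)^196) = 49.0466.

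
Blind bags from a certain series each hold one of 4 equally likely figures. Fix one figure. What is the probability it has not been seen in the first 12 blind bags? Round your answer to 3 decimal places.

Each blind bag misses the fixed figure with probability (4-1)/4 = 3/4, independently.
P(still missing after 12) = (3/4)^12 = 0.0317.

0.032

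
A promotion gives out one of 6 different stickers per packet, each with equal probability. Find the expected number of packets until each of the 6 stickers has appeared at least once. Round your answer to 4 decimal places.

14.7000

The wait to go from k to k+1 distinct stickers is geometric with mean 6/(6-k).
E[T] = 6/6 + 6/5 + 6/4 + 6/3 + 6/2 + 6/1 = 6·H_{6}.
H_{6} = 2.45000, so E[T] = 14.70000.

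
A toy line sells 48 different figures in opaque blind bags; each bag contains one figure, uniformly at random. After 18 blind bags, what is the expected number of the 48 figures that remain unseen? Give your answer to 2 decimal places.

For each figure, P(unseen after 18) = (47/48)^18 = 0.685.
By linearity of expectation, E[unseen] = 48·(47/48)^18 = 32.859.

32.86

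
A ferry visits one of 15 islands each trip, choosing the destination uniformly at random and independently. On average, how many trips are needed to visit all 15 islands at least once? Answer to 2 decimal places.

49.77

After k distinct islands have appeared, the next trip gives a new one with probability (15-k)/15, so the expected wait for the (k+1)-th is 15/(15-k).
E[T] = 15/15 + 15/14 + 15/13 + ... + 15/2 + 15/1 = 15·H_{15}.
H_{15} = 3.318, so E[T] = 49.773.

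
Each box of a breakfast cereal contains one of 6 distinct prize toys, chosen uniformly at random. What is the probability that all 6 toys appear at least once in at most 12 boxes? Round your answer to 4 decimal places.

By inclusion–exclusion over which toys are missing,
P(all seen) = Σ_{j=0}^{6} (-1)^j C(6,j)((6-j)/6)^12
= 1.00000 - 0.67294 + 0.11561 - 0.00488 + 0.00003 - 0.00000 + 0.00000
= 0.43782.

0.4378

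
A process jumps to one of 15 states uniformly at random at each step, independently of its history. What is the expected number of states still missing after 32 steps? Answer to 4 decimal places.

For each state, P(unseen after 32) = (14/15)^32 = 0.10995.
By linearity of expectation, E[unseen] = 15·(14/15)^32 = 1.64918.

1.6492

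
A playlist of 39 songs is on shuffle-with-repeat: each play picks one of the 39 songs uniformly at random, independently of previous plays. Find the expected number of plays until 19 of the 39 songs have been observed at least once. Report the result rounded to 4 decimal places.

Going from k to k+1 distinct takes a geometric number of plays with mean 39/(39-k).
Sum over k = 0,...,18: E = 39/39 + 39/38 + 39/37 + ... + 39/22 + 39/21 = 25.57633.

25.5763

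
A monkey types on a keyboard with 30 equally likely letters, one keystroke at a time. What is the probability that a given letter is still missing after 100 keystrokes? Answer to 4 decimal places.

0.0337

Each keystroke misses the fixed letter with probability (30-1)/30 = 29/30, independently.
P(still missing after 100) = (29/30)^100 = 0.03370.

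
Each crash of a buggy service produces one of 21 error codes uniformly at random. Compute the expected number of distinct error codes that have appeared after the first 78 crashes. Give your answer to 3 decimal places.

20.533

For each error code, P(seen in 78 crashes) = 1 - (20/21)^78 = 0.9778.
By linearity of expectation, E[distinct seen] = 21·(1 - (20/21)^78) = 20.5329.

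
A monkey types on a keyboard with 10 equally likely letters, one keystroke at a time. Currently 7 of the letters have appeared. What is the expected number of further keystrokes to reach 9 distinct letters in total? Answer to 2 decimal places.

8.33

From k distinct to k+1 distinct takes on average 10/(10-k) keystrokes.
Sum over k = 7,...,8: E = 10/3 + 10/2 = 8.333.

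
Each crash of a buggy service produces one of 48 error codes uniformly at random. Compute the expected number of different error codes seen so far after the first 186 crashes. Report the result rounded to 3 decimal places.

For each error code, P(seen in 186 crashes) = 1 - (47/48)^186 = 0.9801.
By linearity of expectation, E[distinct seen] = 48·(1 - (47/48)^186) = 47.0437.

47.044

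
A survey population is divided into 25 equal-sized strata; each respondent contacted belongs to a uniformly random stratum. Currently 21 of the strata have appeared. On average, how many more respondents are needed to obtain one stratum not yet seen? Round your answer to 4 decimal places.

6.2500

The number of respondents until the next new stratum is geometric with success probability 4/25, so its mean is 25/4.
E = 25/4 = 6.25000.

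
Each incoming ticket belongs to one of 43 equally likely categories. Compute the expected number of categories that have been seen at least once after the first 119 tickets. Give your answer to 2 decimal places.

For each category, P(seen in 119 tickets) = 1 - (42/43)^119 = 0.939.
By linearity of expectation, E[distinct seen] = 43·(1 - (42/43)^119) = 40.386.

40.39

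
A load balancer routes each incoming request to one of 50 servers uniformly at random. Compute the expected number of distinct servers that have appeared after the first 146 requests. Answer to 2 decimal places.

47.38

For each server, P(seen in 146 requests) = 1 - (49/50)^146 = 0.948.
By linearity of expectation, E[distinct seen] = 50·(1 - (49/50)^146) = 47.382.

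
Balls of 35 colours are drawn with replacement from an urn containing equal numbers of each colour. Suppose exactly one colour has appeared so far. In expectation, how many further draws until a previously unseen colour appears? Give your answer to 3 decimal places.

Each draw yields a new colour with probability (35-1)/35 = 34/35, so the wait is geometric with mean 35/34.
E = 35/34 = 1.0294.

1.029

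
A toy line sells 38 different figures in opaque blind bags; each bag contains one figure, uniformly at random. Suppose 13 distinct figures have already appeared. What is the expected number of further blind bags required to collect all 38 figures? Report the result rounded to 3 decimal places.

145.006

The wait to go from k to k+1 distinct figures is geometric with mean 38/(38-k).
Sum over k = 13,...,37: E = 38/25 + 38/24 + 38/23 + ... + 38/2 + 38/1 = 145.0064.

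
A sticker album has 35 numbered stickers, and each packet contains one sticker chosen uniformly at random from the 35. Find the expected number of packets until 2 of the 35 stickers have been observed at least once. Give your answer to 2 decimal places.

With k distinct stickers already seen, the next new one arrives after an expected 35/(35-k) packets.
Sum over k = 0,...,1: E = 35/35 + 35/34 = 2.029.

2.03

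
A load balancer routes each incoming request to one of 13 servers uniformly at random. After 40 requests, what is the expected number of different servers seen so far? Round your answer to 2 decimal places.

12.47

For each server, P(seen in 40 requests) = 1 - (12/13)^40 = 0.959.
By linearity of expectation, E[distinct seen] = 13·(1 - (12/13)^40) = 12.471.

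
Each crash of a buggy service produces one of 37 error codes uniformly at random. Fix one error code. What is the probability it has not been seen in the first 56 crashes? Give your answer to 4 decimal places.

Each crash misses the fixed error code with probability (37-1)/37 = 36/37, independently.
P(still missing after 56) = (36/37)^56 = 0.21560.

0.2156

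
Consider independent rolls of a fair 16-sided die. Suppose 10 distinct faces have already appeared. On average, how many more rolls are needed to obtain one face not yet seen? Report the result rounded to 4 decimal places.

The number of rolls until the next new face is geometric with success probability 6/16, so its mean is 16/6.
E = 16/6 = 2.66667.

2.6667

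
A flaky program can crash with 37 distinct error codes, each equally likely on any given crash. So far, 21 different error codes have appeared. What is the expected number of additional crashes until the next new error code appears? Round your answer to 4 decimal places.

The number of crashes until the next new error code is geometric with success probability 16/37, so its mean is 37/16.
E = 37/16 = 2.31250.

2.3125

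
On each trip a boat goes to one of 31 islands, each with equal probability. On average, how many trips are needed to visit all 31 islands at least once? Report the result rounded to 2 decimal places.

124.84

After k distinct islands have appeared, the next trip gives a new one with probability (31-k)/31, so the expected wait for the (k+1)-th is 31/(31-k).
E[T] = 31/31 + 31/30 + 31/29 + ... + 31/2 + 31/1 = 31·H_{31}.
H_{31} = 4.027, so E[T] = 124.845.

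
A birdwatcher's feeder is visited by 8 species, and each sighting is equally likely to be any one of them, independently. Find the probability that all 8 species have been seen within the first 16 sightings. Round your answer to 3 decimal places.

0.307

By inclusion–exclusion over which species are missing,
P(all seen) = Σ_{j=0}^{8} (-1)^j C(8,j)((8-j)/8)^16
= 1.0000 - 0.9445 + 0.2806 - 0.0304 + 0.0011 - 0.0000 + 0.0000 - 0.0000 + 0.0000
= 0.3068.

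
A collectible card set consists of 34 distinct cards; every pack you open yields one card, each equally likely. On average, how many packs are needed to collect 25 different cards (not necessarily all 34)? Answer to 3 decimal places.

43.834

With k distinct cards already seen, the next new one arrives after an expected 34/(34-k) packs.
Sum over k = 0,...,24: E = 34/34 + 34/33 + 34/32 + ... + 34/11 + 34/10 = 43.8342.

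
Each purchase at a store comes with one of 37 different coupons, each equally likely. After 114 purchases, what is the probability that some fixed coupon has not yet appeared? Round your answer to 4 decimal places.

Each purchase misses the fixed coupon with probability (37-1)/37 = 36/37, independently.
P(still missing after 114) = (36/37)^114 = 0.04400.

0.0440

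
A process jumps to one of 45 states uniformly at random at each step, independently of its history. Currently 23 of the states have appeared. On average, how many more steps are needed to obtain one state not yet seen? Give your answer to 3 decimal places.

Each step yields a new state with probability (45-23)/45 = 22/45, so the wait is geometric with mean 45/22.
E = 45/22 = 2.0455.

2.045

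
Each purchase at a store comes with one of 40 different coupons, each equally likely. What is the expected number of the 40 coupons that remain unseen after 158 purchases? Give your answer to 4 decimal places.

0.7325

For each coupon, P(unseen after 158) = (39/40)^158 = 0.01831.
By linearity of expectation, E[unseen] = 40·(39/40)^158 = 0.73247.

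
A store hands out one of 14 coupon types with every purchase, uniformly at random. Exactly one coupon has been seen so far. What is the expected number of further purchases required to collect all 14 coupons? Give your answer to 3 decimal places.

With k distinct coupons already seen, the next new one takes an expected 14/(14-k) purchases.
Sum over k = 1,...,13: E = 14/13 + 14/12 + 14/11 + ... + 14/2 + 14/1 = 44.5219.

44.522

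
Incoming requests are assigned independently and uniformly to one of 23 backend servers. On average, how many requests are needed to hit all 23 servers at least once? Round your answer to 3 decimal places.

Split into phases: going from k distinct to k+1 distinct takes on average 23/(23-k) requests.
E[T] = 23/23 + 23/22 + 23/21 + ... + 23/2 + 23/1 = 23·H_{23}.
H_{23} = 3.7343, so E[T] = 85.8887.

85.889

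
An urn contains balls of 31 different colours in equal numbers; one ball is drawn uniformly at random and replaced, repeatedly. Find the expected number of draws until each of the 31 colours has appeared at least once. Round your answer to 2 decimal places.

124.84

After k distinct colours have appeared, the next draw gives a new one with probability (31-k)/31, so the expected wait for the (k+1)-th is 31/(31-k).
E[T] = 31/31 + 31/30 + 31/29 + ... + 31/2 + 31/1 = 31·H_{31}.
H_{31} = 4.027, so E[T] = 124.845.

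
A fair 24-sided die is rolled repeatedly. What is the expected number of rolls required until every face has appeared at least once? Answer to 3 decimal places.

The wait to go from k to k+1 distinct faces is geometric with mean 24/(24-k).
E[T] = 24/24 + 24/23 + 24/22 + ... + 24/2 + 24/1 = 24·H_{24}.
H_{24} = 3.7760, so E[T] = 90.6230.

90.623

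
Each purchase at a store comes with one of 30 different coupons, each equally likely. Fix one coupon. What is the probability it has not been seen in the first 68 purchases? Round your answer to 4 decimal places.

0.0997

Each purchase misses the fixed coupon with probability (30-1)/30 = 29/30, independently.
P(still missing after 68) = (29/30)^68 = 0.09973.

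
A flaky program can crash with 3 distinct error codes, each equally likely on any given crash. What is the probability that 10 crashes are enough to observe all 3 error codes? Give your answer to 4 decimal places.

0.9480

Let A_i be the event that error code i is missing after 10 crashes. By inclusion–exclusion on the A_i,
P(all seen) = Σ_{j=0}^{3} (-1)^j C(3,j)((3-j)/3)^10
= 1.00000 - 0.05202 + 0.00005 - 0.00000
= 0.94803.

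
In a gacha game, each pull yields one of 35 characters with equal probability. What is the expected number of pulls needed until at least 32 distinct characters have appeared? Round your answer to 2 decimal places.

80.97

Going from k to k+1 distinct takes a geometric number of pulls with mean 35/(35-k).
Sum over k = 0,...,31: E = 35/35 + 35/34 + 35/33 + ... + 35/5 + 35/4 = 80.971.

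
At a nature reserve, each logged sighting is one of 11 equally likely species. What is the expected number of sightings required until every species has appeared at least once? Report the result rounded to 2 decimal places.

After k distinct species have appeared, the next sighting gives a new one with probability (11-k)/11, so the expected wait for the (k+1)-th is 11/(11-k).
E[T] = 11/11 + 11/10 + 11/9 + ... + 11/2 + 11/1 = 11·H_{11}.
H_{11} = 3.020, so E[T] = 33.219.

33.22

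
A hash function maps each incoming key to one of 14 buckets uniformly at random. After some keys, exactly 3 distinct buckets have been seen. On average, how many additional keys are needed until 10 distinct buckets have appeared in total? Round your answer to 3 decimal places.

13.112

With k distinct buckets already seen, the next new one takes an expected 14/(14-k) keys.
Sum over k = 3,...,9: E = 14/11 + 14/10 + 14/9 + ... + 14/6 + 14/5 = 13.1116.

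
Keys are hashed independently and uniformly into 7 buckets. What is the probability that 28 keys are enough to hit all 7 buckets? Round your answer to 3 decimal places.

0.908

Let A_i be the event that bucket i is missing after 28 keys. By inclusion–exclusion on the A_i,
P(all seen) = Σ_{j=0}^{7} (-1)^j C(7,j)((7-j)/7)^28
= 1.0000 - 0.0935 + 0.0017 - 0.0000 + 0.0000 - 0.0000 + 0.0000 - 0.0000
= 0.9082.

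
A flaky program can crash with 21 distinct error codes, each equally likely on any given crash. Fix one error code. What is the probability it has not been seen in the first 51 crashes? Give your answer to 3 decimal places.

On each crash the fixed error code fails to appear with probability 20/21.
P(still missing after 51) = (20/21)^51 = 0.0831.

0.083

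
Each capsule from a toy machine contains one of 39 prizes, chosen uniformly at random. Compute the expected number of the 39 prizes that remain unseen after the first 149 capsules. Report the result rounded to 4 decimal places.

0.8132

For each prize, P(unseen after 149) = (38/39)^149 = 0.02085.
By linearity of expectation, E[unseen] = 39·(38/39)^149 = 0.81319.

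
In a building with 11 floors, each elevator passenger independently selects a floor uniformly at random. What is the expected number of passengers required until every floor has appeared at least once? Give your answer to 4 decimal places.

After k distinct floors have appeared, the next passenger gives a new one with probability (11-k)/11, so the expected wait for the (k+1)-th is 11/(11-k).
E[T] = 11/11 + 11/10 + 11/9 + ... + 11/2 + 11/1 = 11·H_{11}.
H_{11} = 3.01988, so E[T] = 33.21865.

33.2187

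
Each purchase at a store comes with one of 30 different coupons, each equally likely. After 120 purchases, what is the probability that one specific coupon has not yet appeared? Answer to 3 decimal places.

0.017

Each purchase misses the fixed coupon with probability (30-1)/30 = 29/30, independently.
P(still missing after 120) = (29/30)^120 = 0.0171.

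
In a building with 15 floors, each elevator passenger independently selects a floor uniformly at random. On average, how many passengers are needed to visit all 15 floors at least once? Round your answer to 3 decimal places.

49.773

After k distinct floors have appeared, the next passenger gives a new one with probability (15-k)/15, so the expected wait for the (k+1)-th is 15/(15-k).
E[T] = 15/15 + 15/14 + 15/13 + ... + 15/2 + 15/1 = 15·H_{15}.
H_{15} = 3.3182, so E[T] = 49.7734.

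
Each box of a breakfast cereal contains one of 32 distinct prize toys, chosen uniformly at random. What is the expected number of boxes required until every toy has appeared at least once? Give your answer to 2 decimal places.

129.87

After k distinct toys have appeared, the next box gives a new one with probability (32-k)/32, so the expected wait for the (k+1)-th is 32/(32-k).
E[T] = 32/32 + 32/31 + 32/30 + ... + 32/2 + 32/1 = 32·H_{32}.
H_{32} = 4.058, so E[T] = 129.872.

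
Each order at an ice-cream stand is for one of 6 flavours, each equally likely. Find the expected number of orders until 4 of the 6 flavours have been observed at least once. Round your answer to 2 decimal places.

5.70

Going from k to k+1 distinct takes a geometric number of orders with mean 6/(6-k).
Sum over k = 0,...,3: E = 6/6 + 6/5 + 6/4 + 6/3 = 5.700.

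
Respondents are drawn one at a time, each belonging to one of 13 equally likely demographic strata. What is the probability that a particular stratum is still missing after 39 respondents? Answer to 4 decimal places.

Each respondent misses the fixed stratum with probability (13-1)/13 = 12/13, independently.
P(still missing after 39) = (12/13)^39 = 0.04408.

0.0441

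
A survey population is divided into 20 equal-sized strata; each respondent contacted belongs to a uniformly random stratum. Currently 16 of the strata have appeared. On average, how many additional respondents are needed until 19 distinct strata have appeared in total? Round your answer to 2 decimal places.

21.67

From k distinct to k+1 distinct takes on average 20/(20-k) respondents.
Sum over k = 16,...,18: E = 20/4 + 20/3 + 20/2 = 21.667.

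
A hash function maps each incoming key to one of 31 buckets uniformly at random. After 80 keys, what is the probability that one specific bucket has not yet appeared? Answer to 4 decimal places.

On each key the fixed bucket fails to appear with probability 30/31.
P(still missing after 80) = (30/31)^80 = 0.07257.

0.0726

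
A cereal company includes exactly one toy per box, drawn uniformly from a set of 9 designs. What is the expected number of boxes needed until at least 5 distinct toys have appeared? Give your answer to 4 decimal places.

6.7107

With k distinct toys already seen, the next new one arrives after an expected 9/(9-k) boxes.
Sum over k = 0,...,4: E = 9/9 + 9/8 + 9/7 + 9/6 + 9/5 = 6.71071.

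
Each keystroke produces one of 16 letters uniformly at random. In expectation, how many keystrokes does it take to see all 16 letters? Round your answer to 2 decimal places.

After k distinct letters have appeared, the next keystroke gives a new one with probability (16-k)/16, so the expected wait for the (k+1)-th is 16/(16-k).
E[T] = 16/16 + 16/15 + 16/14 + ... + 16/2 + 16/1 = 16·H_{16}.
H_{16} = 3.381, so E[T] = 54.092.

54.09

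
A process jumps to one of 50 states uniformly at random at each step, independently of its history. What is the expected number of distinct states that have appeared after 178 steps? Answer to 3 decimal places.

For each state, P(seen in 178 steps) = 1 - (49/50)^178 = 0.9726.
By linearity of expectation, E[distinct seen] = 50·(1 - (49/50)^178) = 48.6285.

48.628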